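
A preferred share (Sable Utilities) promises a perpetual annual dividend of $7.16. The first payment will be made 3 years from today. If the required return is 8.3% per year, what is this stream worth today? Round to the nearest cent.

$73.55

Value at end of year 2: C / r = $7.16 / 0.083 = $86.2651
Discount to today: PV = $86.2651 / (1 + 0.083)^2 = $86.2651 / 1.172889 = $73.55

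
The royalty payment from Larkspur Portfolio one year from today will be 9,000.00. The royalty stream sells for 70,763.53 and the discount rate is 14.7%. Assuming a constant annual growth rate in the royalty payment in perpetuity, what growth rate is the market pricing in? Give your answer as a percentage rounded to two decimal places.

1.98%

P = D₁/(r−g) ⇒ g = r − D₁/P = 0.147 − 9,000.00/70,763.53 = 0.019816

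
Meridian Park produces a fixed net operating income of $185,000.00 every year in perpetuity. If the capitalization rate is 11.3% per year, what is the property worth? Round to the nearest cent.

$1637168.14

Level perpetuity: PV = C / r = $185,000.00 / 0.113 = $1,637,168.14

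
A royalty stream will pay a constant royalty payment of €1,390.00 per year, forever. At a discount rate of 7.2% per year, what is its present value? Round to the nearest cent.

€19305.56

Level perpetuity: PV = C / r = €1,390.00 / 0.072 = €19,305.56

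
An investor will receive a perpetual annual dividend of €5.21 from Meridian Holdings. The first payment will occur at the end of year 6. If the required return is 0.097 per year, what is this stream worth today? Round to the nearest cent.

€33.81

Value at end of year 5: C / r = €5.21 / 0.097 = €53.7113
Discount to today: PV = €53.7113 / (1 + 0.097)^5 = €53.7113 / 1.588668 = €33.81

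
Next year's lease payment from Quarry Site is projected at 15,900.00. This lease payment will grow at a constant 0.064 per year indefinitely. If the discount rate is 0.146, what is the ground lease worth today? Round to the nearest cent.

193902.44

Growing perpetuity: P = D₁ / (r − g) = 15,900.0000 / (0.146 − 0.064) = 193,902.44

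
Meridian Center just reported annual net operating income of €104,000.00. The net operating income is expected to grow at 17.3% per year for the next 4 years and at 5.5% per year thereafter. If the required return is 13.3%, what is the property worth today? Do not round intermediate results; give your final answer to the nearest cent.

€2070118.78

D_1 = 121992.00000
D_2 = 143096.61600
D_3 = 167852.33057
D_4 = 196890.78376
Terminal value at year 4: TV = D_4×(1+g_2)/(r−g_2) = 207719.77686/0.078 = 2663074.06234
P_0 = D_1/(1+r)^1 + D_2/(1+r)^2 + D_3/(1+r)^3 + D_4/(1+r)^4 + TV/(1+r)^4
    = 107671.66814 + 111472.96269 + 115408.46005 + 119482.89818 + 1616082.78945 = 2070118.77850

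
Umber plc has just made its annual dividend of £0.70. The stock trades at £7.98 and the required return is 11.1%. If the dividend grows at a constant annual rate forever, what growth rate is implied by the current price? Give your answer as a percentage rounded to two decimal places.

P = D₀(1+g)/(r−g) ⇒ P(r−g) = D₀(1+g) ⇒ g(P+D₀) = P·r − D₀
g = (P·r − D₀)/(P + D₀) = (£7.98×0.111 − £0.70) / (£7.98 + £0.70) = 0.021403

2.14%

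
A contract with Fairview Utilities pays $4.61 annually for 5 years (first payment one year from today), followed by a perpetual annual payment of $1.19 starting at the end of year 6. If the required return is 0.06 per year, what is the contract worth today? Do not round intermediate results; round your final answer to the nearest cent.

PV of 5-year annuity: $4.61 × [1 − (1+0.06)^−5] / 0.06 = 19.41900
Perpetuity value at year 5: $1.19 / 0.06 = 19.83333
PV of perpetuity: 19.83333 / (1+0.06)^5 = 14.82062
Total PV = 19.41900 + 14.82062 = 34.23962

$34.24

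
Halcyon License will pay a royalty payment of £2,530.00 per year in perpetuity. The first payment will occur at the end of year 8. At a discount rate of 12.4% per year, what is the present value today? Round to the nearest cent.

£9001.91

Value at end of year 7: C / r = £2,530.00 / 0.124 = £20,403.2258
Discount to today: PV = £20,403.2258 / (1 + 0.124)^7 = £20,403.2258 / 2.266544 = £9,001.91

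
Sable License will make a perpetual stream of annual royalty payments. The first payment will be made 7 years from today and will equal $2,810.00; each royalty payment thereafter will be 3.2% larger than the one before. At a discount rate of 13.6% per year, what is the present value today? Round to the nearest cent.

Value at end of year 6: C₁ / (r − g) = $2,810.00 / (0.136 − 0.032) = $27,019.2308
Discount to today: PV = $27,019.2308 / (1 + 0.136)^6 = $27,019.2308 / 2.149166 = $12,571.96

$12571.96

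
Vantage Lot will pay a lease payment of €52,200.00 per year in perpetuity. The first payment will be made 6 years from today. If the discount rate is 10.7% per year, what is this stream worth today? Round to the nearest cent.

Value at end of year 5: C / r = €52,200.00 / 0.107 = €487,850.4673
Discount to today: PV = €487,850.4673 / (1 + 0.107)^5 = €487,850.4673 / 1.662410 = €293,459.80

€293459.80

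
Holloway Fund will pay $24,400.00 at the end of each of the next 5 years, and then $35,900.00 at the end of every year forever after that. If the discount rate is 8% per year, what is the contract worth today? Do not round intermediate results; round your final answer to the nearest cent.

PV of 5-year annuity: $24,400.00 × [1 − (1+0.08)^−5] / 0.08 = 97422.12490
Perpetuity value at year 5: $35,900.00 / 0.08 = 448750.00000
PV of perpetuity: 448750.00000 / (1+0.08)^5 = 305411.70967
Total PV = 97422.12490 + 305411.70967 = 402833.83457

$402833.83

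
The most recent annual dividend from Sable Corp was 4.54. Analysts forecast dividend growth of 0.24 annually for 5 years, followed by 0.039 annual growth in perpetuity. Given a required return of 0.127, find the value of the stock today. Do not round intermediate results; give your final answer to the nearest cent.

116.95

D_1 = 5.62960
D_2 = 6.98070
D_3 = 8.65607
D_4 = 10.73353
D_5 = 13.30958
Terminal value at year 5: TV = D_5×(1+g_2)/(r−g_2) = 13.82865/0.088 = 157.14376
P_0 = D_1/(1+r)^1 + D_2/(1+r)^2 + D_3/(1+r)^3 + D_4/(1+r)^4 + D_5/(1+r)^5 + TV/(1+r)^5
    = 4.99521 + 5.49606 + 6.04713 + 6.65345 + 7.32057 + 86.43260 = 116.94501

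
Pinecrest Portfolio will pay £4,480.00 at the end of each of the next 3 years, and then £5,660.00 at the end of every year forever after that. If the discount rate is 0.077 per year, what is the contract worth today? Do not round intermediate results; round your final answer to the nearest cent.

PV of 3-year annuity: £4,480.00 × [1 − (1+0.077)^−3] / 0.077 = 11608.17850
Perpetuity value at year 3: £5,660.00 / 0.077 = 73506.49351
PV of perpetuity: 73506.49351 / (1+0.077)^3 = 58840.80371
Total PV = 11608.17850 + 58840.80371 = 70448.98221

£70448.98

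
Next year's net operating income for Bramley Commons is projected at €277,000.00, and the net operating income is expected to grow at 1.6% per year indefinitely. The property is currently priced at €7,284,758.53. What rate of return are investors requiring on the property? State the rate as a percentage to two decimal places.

5.40%

P = D₁/(r − g) ⇒ r = D₁/P + g = €277,000.0000/€7,284,758.53 + 0.016 = 0.038025 + 0.016 = 0.054025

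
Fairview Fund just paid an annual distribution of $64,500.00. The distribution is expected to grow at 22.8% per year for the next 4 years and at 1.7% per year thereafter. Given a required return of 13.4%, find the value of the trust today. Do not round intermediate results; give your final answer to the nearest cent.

D_1 = 79206.00000
D_2 = 97264.96800
D_3 = 119441.38070
D_4 = 146674.01550
Terminal value at year 4: TV = D_4×(1+g_2)/(r−g_2) = 149167.47377/0.117 = 1274935.67323
P_0 = D_1/(1+r)^1 + D_2/(1+r)^2 + D_3/(1+r)^3 + D_4/(1+r)^4 + TV/(1+r)^4
    = 69846.56085 + 75636.31104 + 81905.98762 + 88695.37283 + 770967.47155 = 1087051.70389

$1087051.70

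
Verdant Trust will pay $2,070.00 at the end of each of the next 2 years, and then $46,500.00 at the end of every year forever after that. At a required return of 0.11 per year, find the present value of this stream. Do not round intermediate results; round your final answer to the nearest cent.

$346639.86

PV of 2-year annuity: $2,070.00 × [1 − (1+0.11)^−2] / 0.11 = 3544.92330
Perpetuity value at year 2: $46,500.00 / 0.11 = 422727.27273
PV of perpetuity: 422727.27273 / (1+0.11)^2 = 343094.93769
Total PV = 3544.92330 + 343094.93769 = 346639.86099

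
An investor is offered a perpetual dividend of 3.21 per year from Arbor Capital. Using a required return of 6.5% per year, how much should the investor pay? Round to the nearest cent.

Level perpetuity: PV = C / r = 3.21 / 0.065 = 49.38

49.38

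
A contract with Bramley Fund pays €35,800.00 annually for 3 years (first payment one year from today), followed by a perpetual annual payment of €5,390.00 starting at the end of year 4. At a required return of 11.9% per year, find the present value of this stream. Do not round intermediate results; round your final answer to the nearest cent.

€118459.50

PV of 3-year annuity: €35,800.00 × [1 − (1+0.119)^−3] / 0.119 = 86133.53296
Perpetuity value at year 3: €5,390.00 / 0.119 = 45294.11765
PV of perpetuity: 45294.11765 / (1+0.119)^3 = 32325.96841
Total PV = 86133.53296 + 32325.96841 = 118459.50137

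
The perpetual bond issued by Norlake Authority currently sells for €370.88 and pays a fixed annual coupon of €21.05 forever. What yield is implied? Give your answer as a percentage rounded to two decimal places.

5.68%

P = C/r ⇒ r = C/P = €21.05/€370.88 = 0.056757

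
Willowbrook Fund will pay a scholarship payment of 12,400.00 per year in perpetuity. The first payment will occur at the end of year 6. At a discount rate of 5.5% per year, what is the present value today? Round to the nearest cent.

172503.02

Value at end of year 5: C / r = 12,400.00 / 0.055 = 225,454.5455
Discount to today: PV = 225,454.5455 / (1 + 0.055)^5 = 225,454.5455 / 1.306960 = 172,503.02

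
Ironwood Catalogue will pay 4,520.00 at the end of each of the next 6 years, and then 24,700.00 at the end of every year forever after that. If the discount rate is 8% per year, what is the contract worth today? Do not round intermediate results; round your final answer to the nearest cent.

215460.29

PV of 6-year annuity: 4,520.00 × [1 − (1+0.08)^−6] / 0.08 = 20895.41608
Perpetuity value at year 6: 24,700.00 / 0.08 = 308750.00000
PV of perpetuity: 308750.00000 / (1+0.08)^6 = 194564.87230
Total PV = 20895.41608 + 194564.87230 = 215460.28838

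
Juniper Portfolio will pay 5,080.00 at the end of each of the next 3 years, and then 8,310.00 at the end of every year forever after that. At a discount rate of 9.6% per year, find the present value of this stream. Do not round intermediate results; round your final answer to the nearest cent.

78473.06

PV of 3-year annuity: 5,080.00 × [1 − (1+0.096)^−3] / 0.096 = 12722.70474
Perpetuity value at year 3: 8,310.00 / 0.096 = 86562.50000
PV of perpetuity: 86562.50000 / (1+0.096)^3 = 65750.35898
Total PV = 12722.70474 + 65750.35898 = 78473.06372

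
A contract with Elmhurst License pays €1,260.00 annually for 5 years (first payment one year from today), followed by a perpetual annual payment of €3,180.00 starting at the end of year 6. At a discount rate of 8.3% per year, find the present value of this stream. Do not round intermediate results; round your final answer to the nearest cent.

PV of 5-year annuity: €1,260.00 × [1 − (1+0.083)^−5] / 0.083 = 4991.28633
Perpetuity value at year 5: €3,180.00 / 0.083 = 38313.25301
PV of perpetuity: 38313.25301 / (1+0.083)^5 = 25716.19703
Total PV = 4991.28633 + 25716.19703 = 30707.48336

€30707.48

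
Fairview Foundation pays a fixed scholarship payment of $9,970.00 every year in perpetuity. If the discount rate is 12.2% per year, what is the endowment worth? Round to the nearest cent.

Level perpetuity: PV = C / r = $9,970.00 / 0.122 = $81,721.31

$81721.31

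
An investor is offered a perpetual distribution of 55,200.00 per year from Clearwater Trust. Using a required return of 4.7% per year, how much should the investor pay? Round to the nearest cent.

1174468.09

Level perpetuity: PV = C / r = 55,200.00 / 0.047 = 1,174,468.09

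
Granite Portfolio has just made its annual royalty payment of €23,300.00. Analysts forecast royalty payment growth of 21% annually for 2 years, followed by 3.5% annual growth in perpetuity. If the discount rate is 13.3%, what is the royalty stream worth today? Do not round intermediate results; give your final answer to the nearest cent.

D_1 = 28193.00000
D_2 = 34113.53000
Terminal value at year 2: TV = D_2×(1+g_2)/(r−g_2) = 35307.50355/0.098 = 360280.64847
P_0 = D_1/(1+r)^1 + D_2/(1+r)^2 + TV/(1+r)^2
    = 24883.49515 + 26574.60647 + 280660.38462 = 332118.48623

€332118.49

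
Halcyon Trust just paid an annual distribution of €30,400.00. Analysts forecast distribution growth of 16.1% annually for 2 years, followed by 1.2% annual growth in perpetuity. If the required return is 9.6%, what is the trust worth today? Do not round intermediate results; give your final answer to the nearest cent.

D_1 = 35294.40000
D_2 = 40976.79840
Terminal value at year 2: TV = D_2×(1+g_2)/(r−g_2) = 41468.51998/0.084 = 493672.85691
P_0 = D_1/(1+r)^1 + D_2/(1+r)^2 + TV/(1+r)^2
    = 32202.91971 + 34112.76440 + 410977.59014 = 477293.27424

€477293.27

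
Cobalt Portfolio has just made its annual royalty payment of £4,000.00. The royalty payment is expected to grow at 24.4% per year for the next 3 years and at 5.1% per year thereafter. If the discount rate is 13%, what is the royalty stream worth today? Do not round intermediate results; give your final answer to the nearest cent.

D_1 = 4976.00000
D_2 = 6190.14400
D_3 = 7700.53914
Terminal value at year 3: TV = D_3×(1+g_2)/(r−g_2) = 8093.26663/0.079 = 102446.41306
P_0 = D_1/(1+r)^1 + D_2/(1+r)^2 + D_3/(1+r)^3 + TV/(1+r)^3
    = 4403.53982 + 4847.79074 + 5336.85990 + 71000.50320 = 85588.69366

£85588.69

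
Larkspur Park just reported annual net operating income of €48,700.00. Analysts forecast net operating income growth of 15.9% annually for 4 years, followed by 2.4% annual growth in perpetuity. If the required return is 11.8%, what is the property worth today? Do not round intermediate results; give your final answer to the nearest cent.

€826054.44

D_1 = 56443.30000
D_2 = 65417.78470
D_3 = 75819.21247
D_4 = 87874.46725
Terminal value at year 4: TV = D_4×(1+g_2)/(r−g_2) = 89983.45446/0.094 = 957270.79217
P_0 = D_1/(1+r)^1 + D_2/(1+r)^2 + D_3/(1+r)^3 + D_4/(1+r)^4 + TV/(1+r)^4
    = 50485.95707 + 52337.40987 + 54256.76033 + 56246.49841 + 612727.81242 = 826054.43810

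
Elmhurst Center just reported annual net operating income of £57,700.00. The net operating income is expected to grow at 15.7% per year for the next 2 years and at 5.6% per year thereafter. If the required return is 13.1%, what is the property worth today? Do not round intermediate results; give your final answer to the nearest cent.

£969607.60

D_1 = 66758.90000
D_2 = 77240.04730
Terminal value at year 2: TV = D_2×(1+g_2)/(r−g_2) = 81565.48995/0.075 = 1087539.86598
P_0 = D_1/(1+r)^1 + D_2/(1+r)^2 + TV/(1+r)^2
    = 59026.43678 + 60383.36636 + 850197.79839 = 969607.60153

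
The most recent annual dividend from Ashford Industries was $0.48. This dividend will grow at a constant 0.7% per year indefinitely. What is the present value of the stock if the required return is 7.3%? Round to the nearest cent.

$7.32

D₁ = D₀ × (1 + g) = $0.48 × 1.007 = $0.4834
Growing perpetuity: P = D₁ / (r − g) = $0.4834 / (0.073 − 0.007) = $7.32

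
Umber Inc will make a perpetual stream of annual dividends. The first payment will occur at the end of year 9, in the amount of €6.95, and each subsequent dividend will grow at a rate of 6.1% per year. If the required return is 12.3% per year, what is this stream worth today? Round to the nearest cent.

Value at end of year 8: C₁ / (r − g) = €6.95 / (0.123 − 0.061) = €112.0968
Discount to today: PV = €112.0968 / (1 + 0.123)^8 = €112.0968 / 2.529520 = €44.32

€44.32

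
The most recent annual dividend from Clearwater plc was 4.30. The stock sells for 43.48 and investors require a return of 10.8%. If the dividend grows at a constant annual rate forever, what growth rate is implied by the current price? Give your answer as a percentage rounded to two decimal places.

P = D₀(1+g)/(r−g) ⇒ P(r−g) = D₀(1+g) ⇒ g(P+D₀) = P·r − D₀
g = (P·r − D₀)/(P + D₀) = (43.48×0.108 − 4.30) / (43.48 + 4.30) = 0.008285

0.83%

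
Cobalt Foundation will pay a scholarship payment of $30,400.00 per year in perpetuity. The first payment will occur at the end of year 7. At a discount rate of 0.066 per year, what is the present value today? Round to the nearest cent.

Value at end of year 6: C / r = $30,400.00 / 0.066 = $460,606.0606
Discount to today: PV = $460,606.0606 / (1 + 0.066)^6 = $460,606.0606 / 1.467382 = $313,896.46

$313896.46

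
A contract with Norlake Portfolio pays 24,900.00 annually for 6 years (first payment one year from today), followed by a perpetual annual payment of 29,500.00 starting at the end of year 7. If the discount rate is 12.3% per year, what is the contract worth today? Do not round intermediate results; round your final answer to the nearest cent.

221084.53

PV of 6-year annuity: 24,900.00 × [1 − (1+0.123)^−6] / 0.123 = 101510.08765
Perpetuity value at year 6: 29,500.00 / 0.123 = 239837.39837
PV of perpetuity: 239837.39837 / (1+0.123)^6 = 119574.44312
Total PV = 101510.08765 + 119574.44312 = 221084.53078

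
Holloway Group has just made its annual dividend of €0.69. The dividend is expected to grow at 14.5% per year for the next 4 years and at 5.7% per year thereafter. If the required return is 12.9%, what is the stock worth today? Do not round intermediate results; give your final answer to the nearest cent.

D_1 = 0.79005
D_2 = 0.90461
D_3 = 1.03578
D_4 = 1.18596
Terminal value at year 4: TV = D_4×(1+g_2)/(r−g_2) = 1.25356/0.072 = 17.41059
P_0 = D_1/(1+r)^1 + D_2/(1+r)^2 + D_3/(1+r)^3 + D_4/(1+r)^4 + TV/(1+r)^4
    = 0.69978 + 0.70970 + 0.71975 + 0.72995 + 10.71612 = 13.57531

€13.58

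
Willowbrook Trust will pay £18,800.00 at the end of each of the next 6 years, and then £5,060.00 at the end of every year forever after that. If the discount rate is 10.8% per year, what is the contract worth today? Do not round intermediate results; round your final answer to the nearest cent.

£105315.89

PV of 6-year annuity: £18,800.00 × [1 − (1+0.108)^−6] / 0.108 = 79994.45909
Perpetuity value at year 6: £5,060.00 / 0.108 = 46851.85185
PV of perpetuity: 46851.85185 / (1+0.108)^6 = 25321.42829
Total PV = 79994.45909 + 25321.42829 = 105315.88738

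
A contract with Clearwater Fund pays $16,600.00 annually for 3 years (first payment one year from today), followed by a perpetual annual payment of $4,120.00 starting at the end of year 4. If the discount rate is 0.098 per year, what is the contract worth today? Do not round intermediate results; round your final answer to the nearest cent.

PV of 3-year annuity: $16,600.00 × [1 − (1+0.098)^−3] / 0.098 = 41427.53100
Perpetuity value at year 3: $4,120.00 / 0.098 = 42040.81633
PV of perpetuity: 42040.81633 / (1+0.098)^3 = 31758.80261
Total PV = 41427.53100 + 31758.80261 = 73186.33361

$73186.33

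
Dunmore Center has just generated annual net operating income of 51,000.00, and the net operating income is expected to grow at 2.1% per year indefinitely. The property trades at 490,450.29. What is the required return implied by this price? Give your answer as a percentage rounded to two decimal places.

D₁ = 51,000.00 × 1.021 = 52,071.0000
P = D₁/(r − g) ⇒ r = D₁/P + g = 52,071.0000/490,450.29 + 0.021 = 0.106170 + 0.021 = 0.127170

12.72%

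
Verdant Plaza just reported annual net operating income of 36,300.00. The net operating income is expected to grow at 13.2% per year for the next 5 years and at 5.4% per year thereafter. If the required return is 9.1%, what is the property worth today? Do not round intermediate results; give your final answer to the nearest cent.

D_1 = 41091.60000
D_2 = 46515.69120
D_3 = 52655.76244
D_4 = 59606.32308
D_5 = 67474.35773
Terminal value at year 5: TV = D_5×(1+g_2)/(r−g_2) = 71117.97304/0.037 = 1922107.37957
P_0 = D_1/(1+r)^1 + D_2/(1+r)^2 + D_3/(1+r)^3 + D_4/(1+r)^4 + D_5/(1+r)^5 + TV/(1+r)^5
    = 37664.16132 + 39079.58810 + 40548.20690 + 42072.01669 + 43653.09156 + 1243523.20285 = 1446540.26742

1446540.27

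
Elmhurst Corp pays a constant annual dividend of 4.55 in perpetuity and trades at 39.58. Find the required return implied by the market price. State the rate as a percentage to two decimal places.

11.50%

P = C/r ⇒ r = C/P = 4.55/39.58 = 0.114957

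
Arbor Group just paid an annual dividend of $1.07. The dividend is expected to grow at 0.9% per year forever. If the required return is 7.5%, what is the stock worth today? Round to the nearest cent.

$16.36

D₁ = D₀ × (1 + g) = $1.07 × 1.009 = $1.0796
Growing perpetuity: P = D₁ / (r − g) = $1.0796 / (0.075 − 0.009) = $16.36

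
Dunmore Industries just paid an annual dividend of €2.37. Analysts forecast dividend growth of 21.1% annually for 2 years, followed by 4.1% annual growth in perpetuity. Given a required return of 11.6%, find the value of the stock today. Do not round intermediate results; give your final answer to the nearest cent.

D_1 = 2.87007
D_2 = 3.47565
Terminal value at year 2: TV = D_2×(1+g_2)/(r−g_2) = 3.61816/0.075 = 48.24209
P_0 = D_1/(1+r)^1 + D_2/(1+r)^2 + TV/(1+r)^2
    = 2.57175 + 2.79067 + 38.73448 = 44.09689

€44.10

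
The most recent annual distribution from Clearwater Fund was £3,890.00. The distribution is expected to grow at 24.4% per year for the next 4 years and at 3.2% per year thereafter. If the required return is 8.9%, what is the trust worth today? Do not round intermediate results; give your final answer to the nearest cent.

£141871.53

D_1 = 4839.16000
D_2 = 6019.91504
D_3 = 7488.77431
D_4 = 9316.03524
Terminal value at year 4: TV = D_4×(1+g_2)/(r−g_2) = 9614.14837/0.057 = 168669.26963
P_0 = D_1/(1+r)^1 + D_2/(1+r)^2 + D_3/(1+r)^3 + D_4/(1+r)^4 + TV/(1+r)^4
    = 4443.67309 + 5076.15182 + 5798.65277 + 6623.98902 + 119929.06432 = 141871.53101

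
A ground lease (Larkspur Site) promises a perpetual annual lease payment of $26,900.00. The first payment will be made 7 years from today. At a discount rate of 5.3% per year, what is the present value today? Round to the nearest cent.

$372311.27

Value at end of year 6: C / r = $26,900.00 / 0.053 = $507,547.1698
Discount to today: PV = $507,547.1698 / (1 + 0.053)^6 = $507,547.1698 / 1.363233 = $372,311.27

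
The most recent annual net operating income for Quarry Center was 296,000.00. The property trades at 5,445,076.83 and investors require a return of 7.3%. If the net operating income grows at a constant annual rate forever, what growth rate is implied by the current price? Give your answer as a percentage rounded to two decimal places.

1.77%

P = D₀(1+g)/(r−g) ⇒ P(r−g) = D₀(1+g) ⇒ g(P+D₀) = P·r − D₀
g = (P·r − D₀)/(P + D₀) = (5,445,076.83×0.073 − 296,000.00) / (5,445,076.83 + 296,000.00) = 0.017678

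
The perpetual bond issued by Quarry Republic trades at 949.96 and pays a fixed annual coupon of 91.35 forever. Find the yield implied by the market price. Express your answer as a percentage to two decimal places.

9.62%

P = C/r ⇒ r = C/P = 91.35/949.96 = 0.096162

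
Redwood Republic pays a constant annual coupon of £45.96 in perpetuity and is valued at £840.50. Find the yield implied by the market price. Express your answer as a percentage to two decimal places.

P = C/r ⇒ r = C/P = £45.96/£840.50 = 0.054682

5.47%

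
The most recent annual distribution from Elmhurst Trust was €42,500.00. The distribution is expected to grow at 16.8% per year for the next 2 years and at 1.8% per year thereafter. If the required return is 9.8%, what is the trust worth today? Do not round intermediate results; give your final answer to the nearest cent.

D_1 = 49640.00000
D_2 = 57979.52000
Terminal value at year 2: TV = D_2×(1+g_2)/(r−g_2) = 59023.15136/0.08 = 737789.39200
P_0 = D_1/(1+r)^1 + D_2/(1+r)^2 + TV/(1+r)^2
    = 45209.47177 + 48091.67853 + 611966.60927 = 705267.75956

€705267.76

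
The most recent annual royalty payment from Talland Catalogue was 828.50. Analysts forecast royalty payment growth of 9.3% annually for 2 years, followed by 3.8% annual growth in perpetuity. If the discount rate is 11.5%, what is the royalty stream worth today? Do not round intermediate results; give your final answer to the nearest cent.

D_1 = 905.55050
D_2 = 989.76670
Terminal value at year 2: TV = D_2×(1+g_2)/(r−g_2) = 1027.37783/0.077 = 13342.56923
P_0 = D_1/(1+r)^1 + D_2/(1+r)^2 + TV/(1+r)^2
    = 812.15291 + 796.12837 + 10732.22404 = 12340.50533

12340.51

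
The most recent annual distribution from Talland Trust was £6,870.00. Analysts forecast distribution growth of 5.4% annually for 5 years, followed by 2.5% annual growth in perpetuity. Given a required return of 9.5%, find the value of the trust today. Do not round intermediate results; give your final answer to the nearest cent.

£113800.62

D_1 = 7240.98000
D_2 = 7631.99292
D_3 = 8044.12054
D_4 = 8478.50305
D_5 = 8936.34221
Terminal value at year 5: TV = D_5×(1+g_2)/(r−g_2) = 9159.75077/0.07 = 130853.58238
P_0 = D_1/(1+r)^1 + D_2/(1+r)^2 + D_3/(1+r)^3 + D_4/(1+r)^4 + D_5/(1+r)^5 + TV/(1+r)^5
    = 6612.76712 + 6365.16580 + 6126.83539 + 5897.42877 + 5676.61180 + 83121.81563 = 113800.62450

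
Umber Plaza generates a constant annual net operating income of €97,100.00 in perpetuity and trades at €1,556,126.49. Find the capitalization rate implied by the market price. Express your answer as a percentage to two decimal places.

6.24%

P = C/r ⇒ r = C/P = €97,100.00/€1,556,126.49 = 0.062399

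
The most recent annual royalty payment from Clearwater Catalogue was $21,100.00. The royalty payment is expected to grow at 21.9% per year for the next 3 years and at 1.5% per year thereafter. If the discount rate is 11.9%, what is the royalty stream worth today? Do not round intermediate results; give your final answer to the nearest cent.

D_1 = 25720.90000
D_2 = 31353.77710
D_3 = 38220.25428
Terminal value at year 3: TV = D_3×(1+g_2)/(r−g_2) = 38793.55810/0.104 = 373014.98172
P_0 = D_1/(1+r)^1 + D_2/(1+r)^2 + D_3/(1+r)^3 + TV/(1+r)^3
    = 22985.61215 + 25039.73299 + 27277.42137 + 266217.14127 = 341519.90778

$341519.91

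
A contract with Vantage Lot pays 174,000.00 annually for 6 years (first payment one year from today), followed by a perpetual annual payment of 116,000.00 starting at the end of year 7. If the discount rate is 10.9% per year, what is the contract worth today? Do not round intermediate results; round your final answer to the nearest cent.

1310299.86

PV of 6-year annuity: 174,000.00 × [1 − (1+0.109)^−6] / 0.109 = 738239.02528
Perpetuity value at year 6: 116,000.00 / 0.109 = 1064220.18349
PV of perpetuity: 1064220.18349 / (1+0.109)^6 = 572060.83330
Total PV = 738239.02528 + 572060.83330 = 1310299.85858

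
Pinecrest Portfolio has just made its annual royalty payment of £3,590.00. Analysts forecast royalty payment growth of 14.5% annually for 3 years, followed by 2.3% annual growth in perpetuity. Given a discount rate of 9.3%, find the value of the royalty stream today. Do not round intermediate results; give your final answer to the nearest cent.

D_1 = 4110.55000
D_2 = 4706.57975
D_3 = 5389.03381
Terminal value at year 3: TV = D_3×(1+g_2)/(r−g_2) = 5512.98159/0.07 = 78756.87988
P_0 = D_1/(1+r)^1 + D_2/(1+r)^2 + D_3/(1+r)^3 + TV/(1+r)^3
    = 3760.79597 + 3939.71765 + 4127.15161 + 60315.37280 = 72143.03803

£72143.04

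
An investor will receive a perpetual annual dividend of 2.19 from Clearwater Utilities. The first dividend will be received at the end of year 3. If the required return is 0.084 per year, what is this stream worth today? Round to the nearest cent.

22.19

Value at end of year 2: C / r = 2.19 / 0.084 = 26.0714
Discount to today: PV = 26.0714 / (1 + 0.084)^2 = 26.0714 / 1.175056 = 22.19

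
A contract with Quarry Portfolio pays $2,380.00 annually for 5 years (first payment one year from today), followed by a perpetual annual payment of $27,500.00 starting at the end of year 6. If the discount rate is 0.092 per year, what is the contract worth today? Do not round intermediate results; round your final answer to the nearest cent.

PV of 5-year annuity: $2,380.00 × [1 − (1+0.092)^−5] / 0.092 = 9209.52913
Perpetuity value at year 5: $27,500.00 / 0.092 = 298913.04348
PV of perpetuity: 298913.04348 / (1+0.092)^5 = 192500.41701
Total PV = 9209.52913 + 192500.41701 = 201709.94613

$201709.95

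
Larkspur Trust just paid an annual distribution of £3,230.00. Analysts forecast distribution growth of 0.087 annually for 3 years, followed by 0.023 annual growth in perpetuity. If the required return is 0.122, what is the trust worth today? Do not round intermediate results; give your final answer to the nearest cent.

£39447.53

D_1 = 3511.01000
D_2 = 3816.46787
D_3 = 4148.50057
Terminal value at year 3: TV = D_3×(1+g_2)/(r−g_2) = 4243.91609/0.099 = 42867.83927
P_0 = D_1/(1+r)^1 + D_2/(1+r)^2 + D_3/(1+r)^3 + TV/(1+r)^3
    = 3129.24242 + 3031.62791 + 2937.05841 + 30349.60359 = 39447.53234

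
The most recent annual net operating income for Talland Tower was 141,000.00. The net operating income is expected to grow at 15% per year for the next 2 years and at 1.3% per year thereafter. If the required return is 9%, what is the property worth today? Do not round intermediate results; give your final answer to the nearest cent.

2370523.65

D_1 = 162150.00000
D_2 = 186472.50000
Terminal value at year 2: TV = D_2×(1+g_2)/(r−g_2) = 188896.64250/0.077 = 2453203.14935
P_0 = D_1/(1+r)^1 + D_2/(1+r)^2 + TV/(1+r)^2
    = 148761.46789 + 156950.17254 + 2064812.01023 = 2370523.65066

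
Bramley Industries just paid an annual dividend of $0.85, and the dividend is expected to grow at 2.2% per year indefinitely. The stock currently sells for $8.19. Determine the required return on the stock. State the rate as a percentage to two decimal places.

12.81%

D₁ = $0.85 × 1.022 = $0.8687
P = D₁/(r − g) ⇒ r = D₁/P + g = $0.8687/$8.19 + 0.022 = 0.106068 + 0.022 = 0.128068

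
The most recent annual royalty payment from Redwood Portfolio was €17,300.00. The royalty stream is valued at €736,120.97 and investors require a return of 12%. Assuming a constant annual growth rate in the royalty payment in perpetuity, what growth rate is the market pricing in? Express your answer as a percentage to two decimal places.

9.43%

P = D₀(1+g)/(r−g) ⇒ P(r−g) = D₀(1+g) ⇒ g(P+D₀) = P·r − D₀
g = (P·r − D₀)/(P + D₀) = (€736,120.97×0.12 − €17,300.00) / (€736,120.97 + €17,300.00) = 0.094283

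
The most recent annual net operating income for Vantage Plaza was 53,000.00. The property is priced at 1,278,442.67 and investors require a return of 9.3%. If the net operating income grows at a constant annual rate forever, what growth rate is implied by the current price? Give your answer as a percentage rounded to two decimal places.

P = D₀(1+g)/(r−g) ⇒ P(r−g) = D₀(1+g) ⇒ g(P+D₀) = P·r − D₀
g = (P·r − D₀)/(P + D₀) = (1,278,442.67×0.093 − 53,000.00) / (1,278,442.67 + 53,000.00) = 0.049492

4.95%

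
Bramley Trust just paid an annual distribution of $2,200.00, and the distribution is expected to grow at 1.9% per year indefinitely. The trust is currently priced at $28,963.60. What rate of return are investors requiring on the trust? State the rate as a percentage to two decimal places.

9.64%

D₁ = $2,200.00 × 1.019 = $2,241.8000
P = D₁/(r − g) ⇒ r = D₁/P + g = $2,241.8000/$28,963.60 + 0.019 = 0.077401 + 0.019 = 0.096401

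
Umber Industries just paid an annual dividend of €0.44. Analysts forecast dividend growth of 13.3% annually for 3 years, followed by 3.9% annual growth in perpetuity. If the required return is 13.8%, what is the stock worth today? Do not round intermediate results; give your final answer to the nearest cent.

€5.87

D_1 = 0.49852
D_2 = 0.56482
D_3 = 0.63994
Terminal value at year 3: TV = D_3×(1+g_2)/(r−g_2) = 0.66490/0.099 = 6.71619
P_0 = D_1/(1+r)^1 + D_2/(1+r)^2 + D_3/(1+r)^3 + TV/(1+r)^3
    = 0.43807 + 0.43614 + 0.43423 + 4.55718 = 5.86561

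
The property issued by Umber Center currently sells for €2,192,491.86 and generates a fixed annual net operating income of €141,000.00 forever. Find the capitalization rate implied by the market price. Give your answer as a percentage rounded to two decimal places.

6.43%

P = C/r ⇒ r = C/P = €141,000.00/€2,192,491.86 = 0.064310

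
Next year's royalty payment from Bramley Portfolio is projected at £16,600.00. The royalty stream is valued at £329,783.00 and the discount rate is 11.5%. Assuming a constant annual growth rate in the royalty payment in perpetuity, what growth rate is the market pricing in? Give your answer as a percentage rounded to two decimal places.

6.47%

P = D₁/(r−g) ⇒ g = r − D₁/P = 0.115 − £16,600.00/£329,783.00 = 0.064664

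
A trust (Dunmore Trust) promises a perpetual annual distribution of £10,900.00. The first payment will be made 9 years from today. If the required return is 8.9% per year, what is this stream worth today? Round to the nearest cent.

Value at end of year 8: C / r = £10,900.00 / 0.089 = £122,471.9101
Discount to today: PV = £122,471.9101 / (1 + 0.089)^8 = £122,471.9101 / 1.977985 = £61,917.51

£61917.51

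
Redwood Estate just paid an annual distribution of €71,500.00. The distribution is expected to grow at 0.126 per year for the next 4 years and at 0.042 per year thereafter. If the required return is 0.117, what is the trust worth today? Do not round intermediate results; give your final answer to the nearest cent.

D_1 = 80509.00000
D_2 = 90653.13400
D_3 = 102075.42888
D_4 = 114936.93292
Terminal value at year 4: TV = D_4×(1+g_2)/(r−g_2) = 119764.28411/0.075 = 1596857.12142
P_0 = D_1/(1+r)^1 + D_2/(1+r)^2 + D_3/(1+r)^3 + D_4/(1+r)^4 + TV/(1+r)^4
    = 72076.09669 + 72656.83516 + 73242.25281 + 73832.38734 + 1025777.96815 = 1317585.54014

€1317585.54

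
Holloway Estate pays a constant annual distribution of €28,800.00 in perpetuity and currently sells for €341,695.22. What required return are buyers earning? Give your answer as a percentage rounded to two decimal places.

P = C/r ⇒ r = C/P = €28,800.00/€341,695.22 = 0.084286

8.43%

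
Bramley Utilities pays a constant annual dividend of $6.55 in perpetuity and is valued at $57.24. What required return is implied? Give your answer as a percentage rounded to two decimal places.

11.44%

P = C/r ⇒ r = C/P = $6.55/$57.24 = 0.114430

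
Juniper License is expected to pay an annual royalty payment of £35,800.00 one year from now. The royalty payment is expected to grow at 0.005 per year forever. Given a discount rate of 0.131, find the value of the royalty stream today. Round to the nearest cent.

Growing perpetuity: P = D₁ / (r − g) = £35,800.0000 / (0.131 − 0.005) = £284,126.98

£284126.98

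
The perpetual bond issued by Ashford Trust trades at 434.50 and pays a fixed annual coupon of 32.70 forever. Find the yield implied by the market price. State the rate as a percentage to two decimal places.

7.53%

P = C/r ⇒ r = C/P = 32.70/434.50 = 0.075259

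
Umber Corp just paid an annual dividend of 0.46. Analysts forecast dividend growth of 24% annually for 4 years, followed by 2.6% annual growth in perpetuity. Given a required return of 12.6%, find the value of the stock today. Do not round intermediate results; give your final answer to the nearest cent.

D_1 = 0.57040
D_2 = 0.70730
D_3 = 0.87705
D_4 = 1.08754
Terminal value at year 4: TV = D_4×(1+g_2)/(r−g_2) = 1.11581/0.1 = 11.15814
P_0 = D_1/(1+r)^1 + D_2/(1+r)^2 + D_3/(1+r)^3 + D_4/(1+r)^4 + TV/(1+r)^4
    = 0.50657 + 0.55786 + 0.61434 + 0.67654 + 6.94126 = 9.29657

9.30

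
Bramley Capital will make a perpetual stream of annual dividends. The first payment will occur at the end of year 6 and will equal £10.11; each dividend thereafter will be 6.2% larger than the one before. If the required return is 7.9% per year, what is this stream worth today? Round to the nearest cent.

Value at end of year 5: C₁ / (r − g) = £10.11 / (0.079 − 0.062) = £594.7059
Discount to today: PV = £594.7059 / (1 + 0.079)^5 = £594.7059 / 1.462538 = £406.63

£406.63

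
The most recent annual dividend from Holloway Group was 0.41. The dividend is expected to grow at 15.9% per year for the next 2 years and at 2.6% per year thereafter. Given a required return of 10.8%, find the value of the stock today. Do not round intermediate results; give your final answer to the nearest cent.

6.49

D_1 = 0.47519
D_2 = 0.55075
Terminal value at year 2: TV = D_2×(1+g_2)/(r−g_2) = 0.56506/0.082 = 6.89103
P_0 = D_1/(1+r)^1 + D_2/(1+r)^2 + TV/(1+r)^2
    = 0.42887 + 0.44861 + 5.61313 = 6.49061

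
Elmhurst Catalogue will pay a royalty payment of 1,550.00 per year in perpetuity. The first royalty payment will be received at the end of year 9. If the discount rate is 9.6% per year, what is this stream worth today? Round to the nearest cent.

7754.90

Value at end of year 8: C / r = 1,550.00 / 0.096 = 16,145.8333
Discount to today: PV = 16,145.8333 / (1 + 0.096)^8 = 16,145.8333 / 2.082018 = 7,754.90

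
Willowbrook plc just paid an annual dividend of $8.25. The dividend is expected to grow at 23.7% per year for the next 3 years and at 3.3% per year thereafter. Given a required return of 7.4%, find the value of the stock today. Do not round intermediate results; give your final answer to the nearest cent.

D_1 = 10.20525
D_2 = 12.62389
D_3 = 15.61576
Terminal value at year 3: TV = D_3×(1+g_2)/(r−g_2) = 16.13108/0.041 = 393.44091
P_0 = D_1/(1+r)^1 + D_2/(1+r)^2 + D_3/(1+r)^3 + TV/(1+r)^3
    = 9.50209 + 10.94422 + 12.60521 + 317.58989 = 350.64142

$350.64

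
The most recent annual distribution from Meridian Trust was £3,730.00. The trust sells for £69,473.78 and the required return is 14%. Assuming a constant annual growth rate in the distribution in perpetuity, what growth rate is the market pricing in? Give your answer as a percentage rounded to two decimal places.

8.19%

P = D₀(1+g)/(r−g) ⇒ P(r−g) = D₀(1+g) ⇒ g(P+D₀) = P·r − D₀
g = (P·r − D₀)/(P + D₀) = (£69,473.78×0.14 − £3,730.00) / (£69,473.78 + £3,730.00) = 0.081913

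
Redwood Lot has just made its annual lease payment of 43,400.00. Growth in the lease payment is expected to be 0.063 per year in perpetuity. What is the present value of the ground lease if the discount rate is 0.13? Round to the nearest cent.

688570.15

D₁ = D₀ × (1 + g) = 43,400.00 × 1.063 = 46,134.2000
Growing perpetuity: P = D₁ / (r − g) = 46,134.2000 / (0.13 − 0.063) = 688,570.15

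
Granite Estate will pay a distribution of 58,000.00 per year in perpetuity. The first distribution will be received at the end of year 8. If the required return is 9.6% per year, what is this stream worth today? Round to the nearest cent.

318040.83

Value at end of year 7: C / r = 58,000.00 / 0.096 = 604,166.6667
Discount to today: PV = 604,166.6667 / (1 + 0.096)^7 = 604,166.6667 / 1.899651 = 318,040.83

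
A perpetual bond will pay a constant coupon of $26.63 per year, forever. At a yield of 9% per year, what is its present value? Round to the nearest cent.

$295.89

Level perpetuity: PV = C / r = $26.63 / 0.09 = $295.89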